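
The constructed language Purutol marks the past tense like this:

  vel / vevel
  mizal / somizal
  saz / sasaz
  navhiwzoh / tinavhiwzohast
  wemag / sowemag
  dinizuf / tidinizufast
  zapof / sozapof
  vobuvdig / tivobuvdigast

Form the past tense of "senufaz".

vel and mizal both end in -l yet inflect differently (vevel, somizal), so the final letter is not what conditions the rule; the number of vowels is.
"senufaz" has 3 vowels. The stems with 3 vowels (navhiwzoh → tinavhiwzohast, dinizuf → tidinizufast, vobuvdig → tivobuvdigast) add ti- … -ast around the stem.
The other patterns: stems with 1 vowel repeat the first consonant+vowel as a prefix; stems with 2 vowels add the prefix so-.
So senufaz → tisenufazast.

tisenufazast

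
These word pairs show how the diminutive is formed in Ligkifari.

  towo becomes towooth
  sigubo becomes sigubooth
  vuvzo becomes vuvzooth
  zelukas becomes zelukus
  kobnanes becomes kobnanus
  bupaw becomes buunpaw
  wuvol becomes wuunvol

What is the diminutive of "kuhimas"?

zelukas and bupaw both have last vowel 'a' yet inflect differently (zelukus, buunpaw), so the last vowel is not what conditions the rule; the final letter is.
"kuhimas" ends in -s. The stems ending in -s (zelukas → zelukus, kobnanes → kobnanus) change the last vowel to 'u'.
The other patterns: stems ending in -o add -oth; stems ending in -l or -w insert -un- after the first vowel.
So kuhimas → kuhimus.

kuhimus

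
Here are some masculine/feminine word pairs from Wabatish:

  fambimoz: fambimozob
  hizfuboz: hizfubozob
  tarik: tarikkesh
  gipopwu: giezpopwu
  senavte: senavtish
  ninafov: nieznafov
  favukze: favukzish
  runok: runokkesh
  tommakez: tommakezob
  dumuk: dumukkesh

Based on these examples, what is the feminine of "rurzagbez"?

rurzagbezob

"rurzagbez" ends in -z. The stems ending in -z (hizfuboz → hizfubozob, fambimoz → fambimozob, tommakez → tommakezob) add -ob.
The other patterns: stems ending in -k double the final consonant and add -esh; stems ending in -e drop the final letter and add -ish; stems ending in -u or -v insert -ez- after the first vowel.
So rurzagbez → rurzagbezob.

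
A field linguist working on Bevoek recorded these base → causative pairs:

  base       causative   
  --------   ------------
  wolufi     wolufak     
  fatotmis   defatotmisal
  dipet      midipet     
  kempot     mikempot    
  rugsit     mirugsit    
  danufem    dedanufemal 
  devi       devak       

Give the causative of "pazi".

wolufi and rugsit both have last vowel 'i' yet inflect differently (wolufak, mirugsit), so the last vowel is not what conditions the rule; the final letter is.
"pazi" ends in -i. The stems ending in -i (wolufi → wolufak, devi → devak) drop the final letter and add -ak.
The other patterns: stems ending in -t add the prefix mi-; stems ending in -m or -s add de- … -al around the stem.
So pazi → pazak.

pazak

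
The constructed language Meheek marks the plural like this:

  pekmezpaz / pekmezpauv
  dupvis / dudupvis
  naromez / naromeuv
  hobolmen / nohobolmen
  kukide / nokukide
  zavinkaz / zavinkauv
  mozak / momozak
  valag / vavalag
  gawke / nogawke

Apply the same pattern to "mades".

mamades

naromez and hobolmen both have last vowel 'e' yet inflect differently (naromeuv, nohobolmen), so the last vowel is not what conditions the rule; the final letter is.
"mades" ends in -s. The one such stem in the data (dupvis → dudupvis) repeats the first consonant+vowel as a prefix (as do mozak, valag), so the same rule applies.
So mades → mamades.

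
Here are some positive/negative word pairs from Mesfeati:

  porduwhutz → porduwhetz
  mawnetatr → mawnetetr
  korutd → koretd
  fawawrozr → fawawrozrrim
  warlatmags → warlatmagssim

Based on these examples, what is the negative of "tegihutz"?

tegihetz

mawnetatr and fawawrozr both end in -r yet inflect differently (mawnetetr, fawawrozrrim), so the final letter is not what conditions the rule; the second-to-last letter is.
"tegihutz" has second-to-last letter 't'. The stems whose second-to-last letter is 't' (porduwhutz → porduwhetz, mawnetatr → mawnetetr, korutd → koretd) change the last vowel to 'e'.
The other pattern: stems whose second-to-last letter is 'g' or 'z' double the final consonant and add -im.
So tegihutz → tegihetz.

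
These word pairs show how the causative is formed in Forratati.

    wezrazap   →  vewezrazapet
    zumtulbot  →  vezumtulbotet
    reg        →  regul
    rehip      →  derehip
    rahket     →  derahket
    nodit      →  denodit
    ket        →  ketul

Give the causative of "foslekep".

ket and rahket both end in -t yet inflect differently (ketul, derahket), so the final letter is not what conditions the rule; the number of vowels is.
"foslekep" has 3 vowels. The stems with 3 vowels (zumtulbot → vezumtulbotet, wezrazap → vewezrazapet) add ve- … -et around the stem.
The other patterns: stems with 1 vowel add -ul; stems with 2 vowels add the prefix de-.
So foslekep → vefoslekepet.

vefoslekepet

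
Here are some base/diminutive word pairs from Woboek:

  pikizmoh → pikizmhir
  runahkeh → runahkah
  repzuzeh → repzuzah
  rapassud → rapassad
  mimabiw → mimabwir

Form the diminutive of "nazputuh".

nazputah

repzuzeh and pikizmoh both end in -h yet inflect differently (repzuzah, pikizmhir), so the final letter is not what conditions the rule; the last vowel is.
"nazputuh" has last vowel 'u'. The one such stem in the data (rapassud → rapassad) changes the last vowel to 'a' (as do repzuzeh, runahkeh), so the same rule applies.
So nazputuh → nazputah.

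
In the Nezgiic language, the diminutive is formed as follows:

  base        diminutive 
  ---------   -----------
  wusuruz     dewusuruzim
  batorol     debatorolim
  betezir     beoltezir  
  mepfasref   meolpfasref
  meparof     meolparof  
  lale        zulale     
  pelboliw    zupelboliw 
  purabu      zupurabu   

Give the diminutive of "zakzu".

batorol and meparof both have last vowel 'o' yet inflect differently (debatorolim, meolparof), so the last vowel is not what conditions the rule; the final letter is.
"zakzu" ends in -u. The one such stem in the data (purabu → zupurabu) adds the prefix zu-, so the same rule applies.
The other patterns: stems ending in -l or -z add de- … -im around the stem; stems ending in -f or -r insert -ol- after the first vowel.
So zakzu → zuzakzu.

zuzakzu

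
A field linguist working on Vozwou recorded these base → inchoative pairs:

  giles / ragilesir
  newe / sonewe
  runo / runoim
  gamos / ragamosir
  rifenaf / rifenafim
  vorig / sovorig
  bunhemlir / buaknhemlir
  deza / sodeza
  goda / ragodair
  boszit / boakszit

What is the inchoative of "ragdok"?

goda and deza both end in -a yet inflect differently (ragodair, sodeza), so the final letter is not what conditions the rule; the first letter is.
"ragdok" begins with r-. The stems beginning with r- (rifenaf → rifenafim, runo → runoim) add -im.
The other patterns: stems beginning with g- add ra- … -ir around the stem; stems beginning with b- insert -ak- after the first vowel; stems beginning with d-, n- or v- add the prefix so-.
So ragdok → ragdokim.

ragdokim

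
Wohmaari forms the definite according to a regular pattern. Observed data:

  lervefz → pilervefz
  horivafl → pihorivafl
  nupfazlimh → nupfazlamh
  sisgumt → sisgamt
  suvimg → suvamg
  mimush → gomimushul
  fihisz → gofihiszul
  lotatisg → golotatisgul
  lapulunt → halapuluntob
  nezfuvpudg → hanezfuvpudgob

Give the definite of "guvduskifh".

piguvduskifh

nupfazlimh and mimush both end in -h yet inflect differently (nupfazlamh, gomimushul), so the final letter is not what conditions the rule; the second-to-last letter is.
"guvduskifh" has second-to-last letter 'f'. The stems whose second-to-last letter is 'f' (lervefz → pilervefz, horivafl → pihorivafl) add the prefix pi-.
So guvduskifh → piguvduskifh.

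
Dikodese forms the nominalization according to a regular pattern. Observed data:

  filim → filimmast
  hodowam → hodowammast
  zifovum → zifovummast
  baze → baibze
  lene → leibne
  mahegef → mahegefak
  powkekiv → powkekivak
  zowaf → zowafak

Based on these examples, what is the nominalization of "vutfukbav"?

vutfukbavak

baze and mahegef both have last vowel 'e' yet inflect differently (baibze, mahegefak), so the last vowel is not what conditions the rule; the final letter is.
"vutfukbav" ends in -v. The one such stem in the data (powkekiv → powkekivak) adds -ak, so the same rule applies.
So vutfukbav → vutfukbavak.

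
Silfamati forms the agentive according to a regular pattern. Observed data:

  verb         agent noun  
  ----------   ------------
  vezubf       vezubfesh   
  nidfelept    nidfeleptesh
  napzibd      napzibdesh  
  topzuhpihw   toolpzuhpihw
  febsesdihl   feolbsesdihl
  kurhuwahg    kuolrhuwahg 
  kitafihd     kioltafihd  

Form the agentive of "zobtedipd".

zobtedipdesh

kitafihd and napzibd both end in -d yet inflect differently (kioltafihd, napzibdesh), so the final letter is not what conditions the rule; the second-to-last letter is.
"zobtedipd" has second-to-last letter 'p'. The one such stem in the data (nidfelept → nidfeleptesh) adds -esh, so the same rule applies.
So zobtedipd → zobtedipdesh.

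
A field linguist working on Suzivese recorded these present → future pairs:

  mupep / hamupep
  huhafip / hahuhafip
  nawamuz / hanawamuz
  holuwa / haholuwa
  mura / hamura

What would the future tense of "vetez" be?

havetez

Every pair shown (mupep → hamupep, huhafip → hahuhafip, nawamuz → hanawamuz, …) follows the same rule: add the prefix ha-.
So vetez → havetez.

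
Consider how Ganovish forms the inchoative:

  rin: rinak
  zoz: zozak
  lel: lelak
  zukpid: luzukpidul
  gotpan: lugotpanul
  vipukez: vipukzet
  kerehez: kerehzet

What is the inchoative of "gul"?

"gul" has 1 vowel. The stems with 1 vowel (rin → rinak, zoz → zozak, lel → lelak) add -ak.
So gul → gulak.

gulak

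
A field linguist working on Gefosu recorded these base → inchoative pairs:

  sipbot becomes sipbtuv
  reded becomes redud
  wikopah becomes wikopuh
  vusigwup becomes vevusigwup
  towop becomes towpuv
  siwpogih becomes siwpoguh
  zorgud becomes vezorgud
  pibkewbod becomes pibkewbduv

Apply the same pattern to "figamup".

vefigamup

zorgud and pibkewbod both end in -d yet inflect differently (vezorgud, pibkewbduv), so the final letter is not what conditions the rule; the last vowel is.
"figamup" has last vowel 'u'. The stems whose last vowel is 'u' (zorgud → vezorgud, vusigwup → vevusigwup) add the prefix ve-.
The other patterns: stems whose last vowel is 'o' delete the last vowel and add -uv; stems whose last vowel is 'a', 'e' or 'i' change the last vowel to 'u'.
So figamup → vefigamup.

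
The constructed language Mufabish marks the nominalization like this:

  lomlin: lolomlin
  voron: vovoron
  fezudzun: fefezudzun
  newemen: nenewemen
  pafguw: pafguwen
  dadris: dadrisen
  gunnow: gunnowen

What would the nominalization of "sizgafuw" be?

"sizgafuw" ends in -w. The stems ending in -w (pafguw → pafguwen, gunnow → gunnowen) add -en.
So sizgafuw → sizgafuwen.

sizgafuwen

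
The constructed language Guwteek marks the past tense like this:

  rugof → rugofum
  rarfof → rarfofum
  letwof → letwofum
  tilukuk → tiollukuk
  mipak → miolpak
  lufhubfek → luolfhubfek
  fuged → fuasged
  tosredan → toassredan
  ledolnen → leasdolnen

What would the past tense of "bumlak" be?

buolmlak

lufhubfek and fuged both have last vowel 'e' yet inflect differently (luolfhubfek, fuasged), so the last vowel is not what conditions the rule; the final letter is.
"bumlak" ends in -k. The stems ending in -k (tilukuk → tiollukuk, mipak → miolpak, lufhubfek → luolfhubfek) insert -ol- after the first vowel.
The other patterns: stems ending in -f add -um; stems ending in -d or -n insert -as- after the first vowel.
So bumlak → buolmlak.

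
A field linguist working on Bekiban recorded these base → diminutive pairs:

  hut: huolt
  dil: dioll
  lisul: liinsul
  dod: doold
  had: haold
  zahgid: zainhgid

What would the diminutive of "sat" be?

zahgid and dod both end in -d yet inflect differently (zainhgid, doold), so the final letter is not what conditions the rule; the number of vowels is.
"sat" has 1 vowel. The stems with 1 vowel (dod → doold, had → haold, hut → huolt) insert -ol- after the first vowel.
So sat → saolt.

saolt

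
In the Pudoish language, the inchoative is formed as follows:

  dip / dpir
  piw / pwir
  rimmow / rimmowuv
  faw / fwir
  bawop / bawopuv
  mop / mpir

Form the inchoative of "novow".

bawop and dip both end in -p yet inflect differently (bawopuv, dpir), so the final letter is not what conditions the rule; the number of vowels is.
"novow" has 2 vowels. The stems with 2 vowels (rimmow → rimmowuv, bawop → bawopuv) add -uv.
So novow → novowuv.

novowuv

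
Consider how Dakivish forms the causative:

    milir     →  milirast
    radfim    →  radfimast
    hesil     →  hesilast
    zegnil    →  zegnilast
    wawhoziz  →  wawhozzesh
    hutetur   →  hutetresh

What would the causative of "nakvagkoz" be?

nakvagkzesh

milir and hutetur both end in -r yet inflect differently (milirast, hutetresh), so the final letter is not what conditions the rule; the number of vowels is.
"nakvagkoz" has 3 vowels. The stems with 3 vowels (wawhoziz → wawhozzesh, hutetur → hutetresh) delete the last vowel and add -esh.
So nakvagkoz → nakvagkzesh.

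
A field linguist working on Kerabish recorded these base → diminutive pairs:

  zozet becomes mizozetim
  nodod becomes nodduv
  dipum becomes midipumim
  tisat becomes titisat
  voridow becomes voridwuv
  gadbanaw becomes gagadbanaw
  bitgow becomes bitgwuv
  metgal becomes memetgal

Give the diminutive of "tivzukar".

titivzukar

"tivzukar" has last vowel 'a'. The stems whose last vowel is 'a' (gadbanaw → gagadbanaw, tisat → titisat, metgal → memetgal) repeat the first consonant+vowel as a prefix.
The other patterns: stems whose last vowel is 'o' delete the last vowel and add -uv; stems whose last vowel is 'e' or 'u' add mi- … -im around the stem.
So tivzukar → titivzukar.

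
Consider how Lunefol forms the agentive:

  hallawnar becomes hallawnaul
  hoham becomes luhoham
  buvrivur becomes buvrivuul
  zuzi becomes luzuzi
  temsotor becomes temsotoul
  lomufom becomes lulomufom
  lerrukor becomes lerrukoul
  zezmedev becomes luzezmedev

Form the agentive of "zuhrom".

temsotor and lomufom both have last vowel 'o' yet inflect differently (temsotoul, lulomufom), so the last vowel is not what conditions the rule; the final letter is.
"zuhrom" ends in -m. The stems ending in -m (lomufom → lulomufom, hoham → luhoham) add the prefix lu-.
The other pattern: stems ending in -r drop the final letter and add -ul.
So zuhrom → luzuhrom.

luzuhrom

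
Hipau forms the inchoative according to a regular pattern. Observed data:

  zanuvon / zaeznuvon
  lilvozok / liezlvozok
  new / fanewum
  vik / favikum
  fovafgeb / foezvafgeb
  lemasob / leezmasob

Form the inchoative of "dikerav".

vik and lilvozok both end in -k yet inflect differently (favikum, liezlvozok), so the final letter is not what conditions the rule; the number of vowels is.
"dikerav" has 3 vowels. The stems with 3 vowels (zanuvon → zaeznuvon, lemasob → leezmasob, lilvozok → liezlvozok) insert -ez- after the first vowel.
The other pattern: stems with 1 vowel add fa- … -um around the stem.
So dikerav → diezkerav.

diezkerav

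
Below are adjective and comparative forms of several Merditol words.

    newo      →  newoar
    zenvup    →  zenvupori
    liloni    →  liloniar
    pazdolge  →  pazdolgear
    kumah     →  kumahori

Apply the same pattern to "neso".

nesoar

"neso" ends in a vowel. The stems ending in a vowel (newo → newoar, liloni → liloniar, pazdolge → pazdolgear) add -ar.
So neso → nesoar.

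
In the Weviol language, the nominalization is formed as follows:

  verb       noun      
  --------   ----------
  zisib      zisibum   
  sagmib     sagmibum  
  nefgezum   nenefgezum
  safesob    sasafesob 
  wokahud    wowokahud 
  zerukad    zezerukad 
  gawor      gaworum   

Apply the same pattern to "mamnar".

mamnarum

"mamnar" has 2 vowels. The stems with 2 vowels (gawor → gaworum, sagmib → sagmibum, zisib → zisibum) add -um.
So mamnar → mamnarum.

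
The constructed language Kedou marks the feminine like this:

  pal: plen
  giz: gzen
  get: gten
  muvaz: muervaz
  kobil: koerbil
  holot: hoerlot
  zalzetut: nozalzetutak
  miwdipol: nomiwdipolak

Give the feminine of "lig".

lgen

"lig" has 1 vowel. The stems with 1 vowel (pal → plen, giz → gzen, get → gten) delete the last vowel and add -en.
The other patterns: stems with 2 vowels insert -er- after the first vowel; stems with 3 vowels add no- … -ak around the stem.
So lig → lgen.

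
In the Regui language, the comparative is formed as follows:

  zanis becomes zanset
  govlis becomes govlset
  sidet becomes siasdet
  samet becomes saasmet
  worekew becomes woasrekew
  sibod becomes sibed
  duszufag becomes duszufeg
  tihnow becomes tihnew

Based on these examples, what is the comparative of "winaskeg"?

wiasnaskeg

worekew and tihnow both end in -w yet inflect differently (woasrekew, tihnew), so the final letter is not what conditions the rule; the last vowel is.
"winaskeg" has last vowel 'e'. The stems whose last vowel is 'e' (sidet → siasdet, samet → saasmet, worekew → woasrekew) insert -as- after the first vowel.
The other patterns: stems whose last vowel is 'i' delete the last vowel and add -et; stems whose last vowel is 'a' or 'o' change the last vowel to 'e'.
So winaskeg → wiasnaskeg.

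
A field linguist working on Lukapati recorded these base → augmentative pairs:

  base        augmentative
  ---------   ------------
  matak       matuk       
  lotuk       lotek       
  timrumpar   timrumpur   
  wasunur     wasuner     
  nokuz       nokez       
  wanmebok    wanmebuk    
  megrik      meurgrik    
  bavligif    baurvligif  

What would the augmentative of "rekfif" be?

reurkfif

"rekfif" has last vowel 'i'. The stems whose last vowel is 'i' (bavligif → baurvligif, megrik → meurgrik) insert -ur- after the first vowel.
The other patterns: stems whose last vowel is 'u' change the last vowel to 'e'; stems whose last vowel is 'a' or 'o' change the last vowel to 'u'.
So rekfif → reurkfif.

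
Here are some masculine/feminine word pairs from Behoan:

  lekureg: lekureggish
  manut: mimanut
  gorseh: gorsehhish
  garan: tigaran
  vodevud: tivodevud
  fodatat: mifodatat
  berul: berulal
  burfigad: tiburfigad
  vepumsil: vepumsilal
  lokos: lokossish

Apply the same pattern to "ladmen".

berul and manut both have last vowel 'u' yet inflect differently (berulal, mimanut), so the last vowel is not what conditions the rule; the final letter is.
"ladmen" ends in -n. The one such stem in the data (garan → tigaran) adds the prefix ti-, so the same rule applies.
So ladmen → tiladmen.

tiladmen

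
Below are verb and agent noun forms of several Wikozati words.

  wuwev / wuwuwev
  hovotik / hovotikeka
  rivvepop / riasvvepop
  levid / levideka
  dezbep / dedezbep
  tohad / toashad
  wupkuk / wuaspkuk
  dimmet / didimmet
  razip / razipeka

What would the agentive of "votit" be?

dezbep and razip both end in -p yet inflect differently (dedezbep, razipeka), so the final letter is not what conditions the rule; the last vowel is.
"votit" has last vowel 'i'. The stems whose last vowel is 'i' (hovotik → hovotikeka, levid → levideka, razip → razipeka) add -eka.
So votit → votiteka.

votiteka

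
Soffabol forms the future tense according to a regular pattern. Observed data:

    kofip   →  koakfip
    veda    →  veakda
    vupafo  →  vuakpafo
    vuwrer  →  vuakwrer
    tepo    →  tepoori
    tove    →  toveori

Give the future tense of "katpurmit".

tepo and vupafo both end in -o yet inflect differently (tepoori, vuakpafo), so the final letter is not what conditions the rule; the first letter is.
"katpurmit" begins with k-. The one such stem in the data (kofip → koakfip) inserts -ak- after the first vowel (as do veda, vuwrer), so the same rule applies.
The other pattern: stems beginning with t- add -ori.
So katpurmit → kaaktpurmit.

kaaktpurmit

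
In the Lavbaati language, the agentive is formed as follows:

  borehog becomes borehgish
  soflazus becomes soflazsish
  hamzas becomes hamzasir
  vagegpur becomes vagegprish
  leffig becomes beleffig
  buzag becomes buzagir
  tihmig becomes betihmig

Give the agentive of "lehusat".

buzag and leffig both end in -g yet inflect differently (buzagir, beleffig), so the final letter is not what conditions the rule; the last vowel is.
"lehusat" has last vowel 'a'. The stems whose last vowel is 'a' (hamzas → hamzasir, buzag → buzagir) add -ir.
The other patterns: stems whose last vowel is 'i' add the prefix be-; stems whose last vowel is 'o' or 'u' delete the last vowel and add -ish.
So lehusat → lehusatir.

lehusatir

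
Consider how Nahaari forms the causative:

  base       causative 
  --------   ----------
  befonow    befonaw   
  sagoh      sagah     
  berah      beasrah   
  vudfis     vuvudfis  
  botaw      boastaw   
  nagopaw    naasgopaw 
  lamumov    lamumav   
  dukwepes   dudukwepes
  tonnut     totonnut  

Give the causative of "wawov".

wawav

sagoh and berah both end in -h yet inflect differently (sagah, beasrah), so the final letter is not what conditions the rule; the last vowel is.
"wawov" has last vowel 'o'. The stems whose last vowel is 'o' (befonow → befonaw, sagoh → sagah, lamumov → lamumav) change the last vowel to 'a'.
The other patterns: stems whose last vowel is 'a' insert -as- after the first vowel; stems whose last vowel is 'e', 'i' or 'u' repeat the first consonant+vowel as a prefix.
So wawov → wawav.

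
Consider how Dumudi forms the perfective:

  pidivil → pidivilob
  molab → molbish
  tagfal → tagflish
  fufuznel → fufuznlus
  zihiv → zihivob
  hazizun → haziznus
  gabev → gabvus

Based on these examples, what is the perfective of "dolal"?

dollish

tagfal and pidivil both end in -l yet inflect differently (tagflish, pidivilob), so the final letter is not what conditions the rule; the last vowel is.
"dolal" has last vowel 'a'. The stems whose last vowel is 'a' (tagfal → tagflish, molab → molbish) delete the last vowel and add -ish.
The other patterns: stems whose last vowel is 'i' add -ob; stems whose last vowel is 'e' or 'u' delete the last vowel and add -us.
So dolal → dollish.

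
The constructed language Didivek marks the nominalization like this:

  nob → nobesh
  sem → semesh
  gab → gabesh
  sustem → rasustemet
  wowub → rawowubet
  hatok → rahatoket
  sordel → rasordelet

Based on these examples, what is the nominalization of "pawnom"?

sem and sustem both end in -m yet inflect differently (semesh, rasustemet), so the final letter is not what conditions the rule; the number of vowels is.
"pawnom" has 2 vowels. The stems with 2 vowels (sustem → rasustemet, wowub → rawowubet, hatok → rahatoket) add ra- … -et around the stem.
So pawnom → rapawnomet.

rapawnomet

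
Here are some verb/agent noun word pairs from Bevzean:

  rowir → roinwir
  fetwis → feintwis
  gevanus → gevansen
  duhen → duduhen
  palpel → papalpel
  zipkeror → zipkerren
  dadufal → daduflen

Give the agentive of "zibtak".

zibtken

"zibtak" has last vowel 'a'. The one such stem in the data (dadufal → daduflen) deletes the last vowel and adds -en (as do gevanus, zipkeror), so the same rule applies.
So zibtak → zibtken.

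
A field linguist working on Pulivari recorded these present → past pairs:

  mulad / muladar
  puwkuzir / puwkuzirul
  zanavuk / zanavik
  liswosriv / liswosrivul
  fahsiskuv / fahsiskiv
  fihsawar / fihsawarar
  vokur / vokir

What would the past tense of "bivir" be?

bivirul

fihsawar and vokur both end in -r yet inflect differently (fihsawarar, vokir), so the final letter is not what conditions the rule; the last vowel is.
"bivir" has last vowel 'i'. The stems whose last vowel is 'i' (liswosriv → liswosrivul, puwkuzir → puwkuzirul) add -ul.
So bivir → bivirul.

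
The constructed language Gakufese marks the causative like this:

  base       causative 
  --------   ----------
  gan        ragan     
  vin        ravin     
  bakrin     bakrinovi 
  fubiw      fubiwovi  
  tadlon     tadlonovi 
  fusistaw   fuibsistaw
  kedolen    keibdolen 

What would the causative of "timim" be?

"timim" has 2 vowels. The stems with 2 vowels (bakrin → bakrinovi, fubiw → fubiwovi, tadlon → tadlonovi) add -ovi.
The other patterns: stems with 1 vowel add the prefix ra-; stems with 3 vowels insert -ib- after the first vowel.
So timim → timimovi.

timimovi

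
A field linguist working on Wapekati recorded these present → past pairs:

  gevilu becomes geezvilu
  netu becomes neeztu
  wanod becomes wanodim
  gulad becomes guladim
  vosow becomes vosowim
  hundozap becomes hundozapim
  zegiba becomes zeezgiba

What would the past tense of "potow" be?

potowim

"potow" ends in a consonant. The stems ending in a consonant (vosow → vosowim, wanod → wanodim, hundozap → hundozapim) add -im.
The other pattern: stems ending in a vowel insert -ez- after the first vowel.
So potow → potowim.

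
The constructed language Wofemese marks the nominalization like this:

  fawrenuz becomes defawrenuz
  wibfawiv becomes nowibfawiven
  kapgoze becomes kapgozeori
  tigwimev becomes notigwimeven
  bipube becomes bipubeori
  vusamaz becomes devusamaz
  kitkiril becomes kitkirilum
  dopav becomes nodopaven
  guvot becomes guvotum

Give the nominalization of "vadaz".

"vadaz" ends in -z. The stems ending in -z (fawrenuz → defawrenuz, vusamaz → devusamaz) add the prefix de-.
So vadaz → devadaz.

devadaz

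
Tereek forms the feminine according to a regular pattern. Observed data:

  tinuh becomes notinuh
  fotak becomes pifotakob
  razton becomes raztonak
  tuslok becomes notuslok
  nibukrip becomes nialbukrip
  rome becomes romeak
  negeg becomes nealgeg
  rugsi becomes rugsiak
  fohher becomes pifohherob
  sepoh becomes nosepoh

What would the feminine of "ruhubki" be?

ruhubkiak

fotak and tuslok both end in -k yet inflect differently (pifotakob, notuslok), so the final letter is not what conditions the rule; the first letter is.
"ruhubki" begins with r-. The stems beginning with r- (rome → romeak, rugsi → rugsiak, razton → raztonak) add -ak.
The other patterns: stems beginning with n- insert -al- after the first vowel; stems beginning with f- add pi- … -ob around the stem; stems beginning with s- or t- add the prefix no-.
So ruhubki → ruhubkiak.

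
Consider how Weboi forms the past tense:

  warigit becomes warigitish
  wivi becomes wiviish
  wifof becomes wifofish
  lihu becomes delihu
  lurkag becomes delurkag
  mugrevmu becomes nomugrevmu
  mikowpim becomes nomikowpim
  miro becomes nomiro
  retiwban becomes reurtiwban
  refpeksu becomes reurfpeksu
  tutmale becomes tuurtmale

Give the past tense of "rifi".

lihu and mugrevmu both end in -u yet inflect differently (delihu, nomugrevmu), so the final letter is not what conditions the rule; the first letter is.
"rifi" begins with r-. The stems beginning with r- (retiwban → reurtiwban, refpeksu → reurfpeksu) insert -ur- after the first vowel.
The other patterns: stems beginning with w- add -ish; stems beginning with l- add the prefix de-; stems beginning with m- add the prefix no-.
So rifi → riurfi.

riurfi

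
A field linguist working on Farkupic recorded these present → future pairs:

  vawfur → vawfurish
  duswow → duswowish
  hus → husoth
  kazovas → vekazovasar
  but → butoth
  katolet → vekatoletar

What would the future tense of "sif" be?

sifoth

"sif" has 1 vowel. The stems with 1 vowel (hus → husoth, but → butoth) add -oth.
So sif → sifoth.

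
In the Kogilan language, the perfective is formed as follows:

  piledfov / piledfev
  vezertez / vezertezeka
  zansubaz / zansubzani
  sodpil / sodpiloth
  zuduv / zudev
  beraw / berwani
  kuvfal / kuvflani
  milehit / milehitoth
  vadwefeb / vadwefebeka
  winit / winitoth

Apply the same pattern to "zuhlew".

zuhleweka

vezertez and zansubaz both end in -z yet inflect differently (vezertezeka, zansubzani), so the final letter is not what conditions the rule; the last vowel is.
"zuhlew" has last vowel 'e'. The stems whose last vowel is 'e' (vadwefeb → vadwefebeka, vezertez → vezertezeka) add -eka.
So zuhlew → zuhleweka.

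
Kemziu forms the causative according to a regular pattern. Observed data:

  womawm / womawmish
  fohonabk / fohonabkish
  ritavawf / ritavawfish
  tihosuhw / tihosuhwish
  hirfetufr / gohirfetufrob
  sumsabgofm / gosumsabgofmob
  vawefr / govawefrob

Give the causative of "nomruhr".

nomruhrish

"nomruhr" has second-to-last letter 'h'. The one such stem in the data (tihosuhw → tihosuhwish) adds -ish, so the same rule applies.
So nomruhr → nomruhrish.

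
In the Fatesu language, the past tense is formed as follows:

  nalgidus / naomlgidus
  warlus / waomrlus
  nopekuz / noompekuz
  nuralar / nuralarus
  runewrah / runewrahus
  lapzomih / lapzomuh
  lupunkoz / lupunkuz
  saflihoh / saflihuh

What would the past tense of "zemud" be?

zeommud

runewrah and lapzomih both end in -h yet inflect differently (runewrahus, lapzomuh), so the final letter is not what conditions the rule; the last vowel is.
"zemud" has last vowel 'u'. The stems whose last vowel is 'u' (nalgidus → naomlgidus, warlus → waomrlus, nopekuz → noompekuz) insert -om- after the first vowel.
The other patterns: stems whose last vowel is 'a' add -us; stems whose last vowel is 'i' or 'o' change the last vowel to 'u'.
So zemud → zeommud.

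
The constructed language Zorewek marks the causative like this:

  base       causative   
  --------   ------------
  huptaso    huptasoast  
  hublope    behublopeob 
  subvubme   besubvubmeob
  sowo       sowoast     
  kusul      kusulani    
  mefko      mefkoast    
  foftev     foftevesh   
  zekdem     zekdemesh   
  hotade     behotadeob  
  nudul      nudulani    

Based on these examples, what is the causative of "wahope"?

bewahopeob

hublope and foftev both have last vowel 'e' yet inflect differently (behublopeob, foftevesh), so the last vowel is not what conditions the rule; the final letter is.
"wahope" ends in -e. The stems ending in -e (hublope → behublopeob, subvubme → besubvubmeob, hotade → behotadeob) add be- … -ob around the stem.
So wahope → bewahopeob.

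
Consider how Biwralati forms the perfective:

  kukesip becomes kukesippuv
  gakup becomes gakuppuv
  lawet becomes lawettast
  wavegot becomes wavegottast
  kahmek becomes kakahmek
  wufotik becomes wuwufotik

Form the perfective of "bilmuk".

bibilmuk

lawet and kahmek both have last vowel 'e' yet inflect differently (lawettast, kakahmek), so the last vowel is not what conditions the rule; the final letter is.
"bilmuk" ends in -k. The stems ending in -k (kahmek → kakahmek, wufotik → wuwufotik) repeat the first consonant+vowel as a prefix.
So bilmuk → bibilmuk.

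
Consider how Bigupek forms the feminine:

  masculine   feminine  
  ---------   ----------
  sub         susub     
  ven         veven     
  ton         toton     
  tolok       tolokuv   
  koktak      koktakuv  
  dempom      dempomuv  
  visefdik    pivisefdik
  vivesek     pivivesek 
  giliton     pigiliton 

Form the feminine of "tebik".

tolok and visefdik both end in -k yet inflect differently (tolokuv, pivisefdik), so the final letter is not what conditions the rule; the number of vowels is.
"tebik" has 2 vowels. The stems with 2 vowels (tolok → tolokuv, koktak → koktakuv, dempom → dempomuv) add -uv.
The other patterns: stems with 1 vowel repeat the first consonant+vowel as a prefix; stems with 3 vowels add the prefix pi-.
So tebik → tebikuv.

tebikuv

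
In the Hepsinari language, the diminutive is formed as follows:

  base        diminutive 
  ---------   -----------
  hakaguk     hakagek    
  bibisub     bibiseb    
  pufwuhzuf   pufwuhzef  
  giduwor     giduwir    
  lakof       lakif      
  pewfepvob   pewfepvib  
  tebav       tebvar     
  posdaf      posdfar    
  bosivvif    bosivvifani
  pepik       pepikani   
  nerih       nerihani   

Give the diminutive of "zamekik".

pufwuhzuf and lakof both end in -f yet inflect differently (pufwuhzef, lakif), so the final letter is not what conditions the rule; the last vowel is.
"zamekik" has last vowel 'i'. The stems whose last vowel is 'i' (bosivvif → bosivvifani, pepik → pepikani, nerih → nerihani) add -ani.
The other patterns: stems whose last vowel is 'u' change the last vowel to 'e'; stems whose last vowel is 'o' change the last vowel to 'i'; stems whose last vowel is 'a' delete the last vowel and add -ar.
So zamekik → zamekikani.

zamekikani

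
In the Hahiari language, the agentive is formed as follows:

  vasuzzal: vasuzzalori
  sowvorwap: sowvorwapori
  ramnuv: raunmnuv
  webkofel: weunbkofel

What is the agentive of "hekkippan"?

hekkippanori

"hekkippan" has last vowel 'a'. The stems whose last vowel is 'a' (vasuzzal → vasuzzalori, sowvorwap → sowvorwapori) add -ori.
So hekkippan → hekkippanori.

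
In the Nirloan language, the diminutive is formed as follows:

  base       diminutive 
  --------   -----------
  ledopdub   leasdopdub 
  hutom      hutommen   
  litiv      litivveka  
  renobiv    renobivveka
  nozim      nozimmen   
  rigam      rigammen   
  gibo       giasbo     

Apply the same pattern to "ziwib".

renobiv and nozim both have last vowel 'i' yet inflect differently (renobivveka, nozimmen), so the last vowel is not what conditions the rule; the final letter is.
"ziwib" ends in -b. The one such stem in the data (ledopdub → leasdopdub) inserts -as- after the first vowel (as does gibo), so the same rule applies.
The other patterns: stems ending in -v double the final consonant and add -eka; stems ending in -m double the final consonant and add -en.
So ziwib → ziaswib.

ziaswib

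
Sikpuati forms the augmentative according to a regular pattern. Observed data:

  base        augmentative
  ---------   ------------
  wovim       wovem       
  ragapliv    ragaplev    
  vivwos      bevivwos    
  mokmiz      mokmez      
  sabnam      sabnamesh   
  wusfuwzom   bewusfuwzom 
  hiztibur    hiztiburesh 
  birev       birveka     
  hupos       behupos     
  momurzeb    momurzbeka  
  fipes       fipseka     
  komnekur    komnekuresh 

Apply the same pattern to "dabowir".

ragapliv and birev both end in -v yet inflect differently (ragaplev, birveka), so the final letter is not what conditions the rule; the last vowel is.
"dabowir" has last vowel 'i'. The stems whose last vowel is 'i' (ragapliv → ragaplev, mokmiz → mokmez, wovim → wovem) change the last vowel to 'e'.
So dabowir → dabower.

dabower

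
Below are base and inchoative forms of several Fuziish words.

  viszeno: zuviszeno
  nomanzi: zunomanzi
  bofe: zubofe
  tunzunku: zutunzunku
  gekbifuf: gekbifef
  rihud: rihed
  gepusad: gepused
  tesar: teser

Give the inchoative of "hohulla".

zuhohulla

tunzunku and gekbifuf both have last vowel 'u' yet inflect differently (zutunzunku, gekbifef), so the last vowel is not what conditions the rule; whether the stem ends in a vowel or a consonant is.
"hohulla" ends in a vowel. The stems ending in a vowel (viszeno → zuviszeno, nomanzi → zunomanzi, bofe → zubofe) add the prefix zu-.
The other pattern: stems ending in a consonant change the last vowel to 'e'.
So hohulla → zuhohulla.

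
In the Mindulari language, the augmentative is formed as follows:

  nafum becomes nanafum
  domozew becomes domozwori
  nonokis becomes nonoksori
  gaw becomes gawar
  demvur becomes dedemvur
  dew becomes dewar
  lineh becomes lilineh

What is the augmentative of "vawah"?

vavawah

dew and domozew both end in -w yet inflect differently (dewar, domozwori), so the final letter is not what conditions the rule; the number of vowels is.
"vawah" has 2 vowels. The stems with 2 vowels (nafum → nanafum, demvur → dedemvur, lineh → lilineh) repeat the first consonant+vowel as a prefix.
So vawah → vavawah.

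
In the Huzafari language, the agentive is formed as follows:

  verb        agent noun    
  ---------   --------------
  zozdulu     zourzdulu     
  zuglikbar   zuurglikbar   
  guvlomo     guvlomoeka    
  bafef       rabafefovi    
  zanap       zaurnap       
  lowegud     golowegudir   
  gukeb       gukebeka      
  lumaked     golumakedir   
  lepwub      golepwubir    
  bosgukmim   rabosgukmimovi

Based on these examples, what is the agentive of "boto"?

gukeb and lepwub both end in -b yet inflect differently (gukebeka, golepwubir), so the final letter is not what conditions the rule; the first letter is.
"boto" begins with b-. The stems beginning with b- (bosgukmim → rabosgukmimovi, bafef → rabafefovi) add ra- … -ovi around the stem.
The other patterns: stems beginning with z- insert -ur- after the first vowel; stems beginning with g- add -eka; stems beginning with l- add go- … -ir around the stem.
So boto → rabotoovi.

rabotoovi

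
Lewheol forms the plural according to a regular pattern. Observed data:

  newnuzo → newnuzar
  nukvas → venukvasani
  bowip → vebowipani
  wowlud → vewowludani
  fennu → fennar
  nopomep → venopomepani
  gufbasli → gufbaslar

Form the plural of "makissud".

"makissud" ends in a consonant. The stems ending in a consonant (wowlud → vewowludani, bowip → vebowipani, nopomep → venopomepani) add ve- … -ani around the stem.
So makissud → vemakissudani.

vemakissudani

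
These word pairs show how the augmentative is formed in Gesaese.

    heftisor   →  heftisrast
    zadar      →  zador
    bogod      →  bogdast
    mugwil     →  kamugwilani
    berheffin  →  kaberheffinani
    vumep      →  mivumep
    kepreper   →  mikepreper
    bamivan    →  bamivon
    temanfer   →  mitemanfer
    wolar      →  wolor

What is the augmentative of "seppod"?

seppdast

wolar and kepreper both end in -r yet inflect differently (wolor, mikepreper), so the final letter is not what conditions the rule; the last vowel is.
"seppod" has last vowel 'o'. The stems whose last vowel is 'o' (bogod → bogdast, heftisor → heftisrast) delete the last vowel and add -ast.
The other patterns: stems whose last vowel is 'a' change the last vowel to 'o'; stems whose last vowel is 'e' add the prefix mi-; stems whose last vowel is 'i' add ka- … -ani around the stem.
So seppod → seppdast.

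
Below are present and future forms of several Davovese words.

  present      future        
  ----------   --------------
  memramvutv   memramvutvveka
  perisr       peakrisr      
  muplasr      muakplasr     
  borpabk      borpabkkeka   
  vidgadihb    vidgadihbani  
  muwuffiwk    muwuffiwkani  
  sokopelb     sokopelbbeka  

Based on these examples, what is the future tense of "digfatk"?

"digfatk" has second-to-last letter 't'. The one such stem in the data (memramvutv → memramvutvveka) doubles the final consonant and adds -eka (as do sokopelb, borpabk), so the same rule applies.
So digfatk → digfatkkeka.

digfatkkeka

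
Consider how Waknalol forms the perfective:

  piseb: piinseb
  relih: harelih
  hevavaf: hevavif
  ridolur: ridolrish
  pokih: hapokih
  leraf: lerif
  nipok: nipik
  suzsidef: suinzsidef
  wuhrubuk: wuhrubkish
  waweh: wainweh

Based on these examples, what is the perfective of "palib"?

wuhrubuk and nipok both end in -k yet inflect differently (wuhrubkish, nipik), so the final letter is not what conditions the rule; the last vowel is.
"palib" has last vowel 'i'. The stems whose last vowel is 'i' (pokih → hapokih, relih → harelih) add the prefix ha-.
So palib → hapalib.

hapalib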